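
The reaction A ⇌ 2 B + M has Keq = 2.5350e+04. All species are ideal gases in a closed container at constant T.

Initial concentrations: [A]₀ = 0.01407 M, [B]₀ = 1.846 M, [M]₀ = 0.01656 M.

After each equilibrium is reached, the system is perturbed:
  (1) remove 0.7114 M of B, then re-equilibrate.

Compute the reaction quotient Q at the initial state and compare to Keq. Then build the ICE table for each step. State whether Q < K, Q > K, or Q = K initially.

Q₀ = 4.011; Q < K (proceeds forward)

Q₀ = 4.011 vs Keq = 2.5350e+04 ⇒ Q<K, forward
Step 1:
                    A           B           M
  I           0.01407       1.846     0.01656
  C          -0.01407     0.02813     0.01407
  E        4.2434e-06       1.874     0.03063
  solve Keq expr → x = 0.01407; check Q = 2.5350e+04
Then remove 0.7114 M of B.
Step 2:
                    A           B           M
  I        4.2434e-06       1.163     0.03063
  C       -2.6099e-06  5.2198e-06  2.6099e-06
  E        1.6335e-06       1.163     0.03063
  solve Keq expr → x = 2.6099e-06; check Q = 2.5350e+04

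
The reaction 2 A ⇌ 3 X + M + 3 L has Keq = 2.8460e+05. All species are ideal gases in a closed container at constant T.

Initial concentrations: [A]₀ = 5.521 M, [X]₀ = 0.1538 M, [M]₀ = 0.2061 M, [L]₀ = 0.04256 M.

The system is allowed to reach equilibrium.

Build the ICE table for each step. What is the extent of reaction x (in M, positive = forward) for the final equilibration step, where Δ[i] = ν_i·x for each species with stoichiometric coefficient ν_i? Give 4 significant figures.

Q₀ = 1.8963e-09 vs Keq = 2.8460e+05 ⇒ Q<K, forward
Step 1:
                    A           X           M           L
  Initial       5.521      0.1538      0.2061     0.04256
  Change       -4.545       6.818       2.273       6.818
  Equil         0.976       6.971       2.479        6.86
  solve Keq expr → x = 2.273; check Q = 2.8460e+05

x = 2.273 M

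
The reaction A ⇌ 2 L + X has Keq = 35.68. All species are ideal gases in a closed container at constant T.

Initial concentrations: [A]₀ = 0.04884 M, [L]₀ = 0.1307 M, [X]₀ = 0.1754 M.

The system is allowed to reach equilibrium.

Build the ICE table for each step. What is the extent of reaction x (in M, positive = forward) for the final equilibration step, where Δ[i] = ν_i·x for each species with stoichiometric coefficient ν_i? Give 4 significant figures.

x = 0.04851 M

Q₀ = 0.06135 vs Keq = 35.68 ⇒ Q<K, forward
Step 1:
                  A         L         X
  I         0.04884    0.1307    0.1754
  C        -0.04851   0.09703   0.04851
  E       3.2546e-04    0.2277    0.2239
  solve Keq expr → x = 0.04851; check Q = 35.68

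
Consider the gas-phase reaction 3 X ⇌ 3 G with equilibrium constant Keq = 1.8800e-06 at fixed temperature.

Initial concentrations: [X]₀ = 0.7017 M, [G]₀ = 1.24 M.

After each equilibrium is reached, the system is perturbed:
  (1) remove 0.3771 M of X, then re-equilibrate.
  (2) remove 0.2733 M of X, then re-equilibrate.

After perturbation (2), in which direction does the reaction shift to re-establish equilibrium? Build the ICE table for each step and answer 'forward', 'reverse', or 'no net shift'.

Q₀ = 5.518 vs Keq = 1.8800e-06 ⇒ Q>K, reverse
Step 1:
                    X           G
  I            0.7017        1.24
  C             1.216      -1.216
  E             1.918     0.02367
  solve Keq expr → x = -0.4054; check Q = 1.8800e-06
Then remove 0.3771 M of X.
Step 2:
                    X           G
  I             1.541     0.02367
  C          0.004597   -0.004597
  E             1.546     0.01907
  solve Keq expr → x = -0.001532; check Q = 1.8800e-06
Then remove 0.2733 M of X.
Step 3:
                    X           G
  I             1.272     0.01907
  C          0.003332   -0.003332
  E             1.276     0.01574
  solve Keq expr → x = -0.001111; check Q = 1.8800e-06

Direction: reverse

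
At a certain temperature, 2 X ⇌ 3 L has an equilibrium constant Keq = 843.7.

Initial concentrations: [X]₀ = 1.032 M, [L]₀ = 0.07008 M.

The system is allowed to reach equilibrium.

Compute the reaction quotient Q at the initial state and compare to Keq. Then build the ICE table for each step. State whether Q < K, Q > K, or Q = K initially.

Q₀ = 3.2316e-04 vs Keq = 843.7 ⇒ Q<K, forward
Step 1:
                   X          L
  I            1.032    0.07008
  C          -0.9674      1.451
  E          0.06459      1.521
  solve Keq expr → x = 0.4837; check Q = 843.7

Q₀ = 3.2316e-04; Q < K (proceeds forward)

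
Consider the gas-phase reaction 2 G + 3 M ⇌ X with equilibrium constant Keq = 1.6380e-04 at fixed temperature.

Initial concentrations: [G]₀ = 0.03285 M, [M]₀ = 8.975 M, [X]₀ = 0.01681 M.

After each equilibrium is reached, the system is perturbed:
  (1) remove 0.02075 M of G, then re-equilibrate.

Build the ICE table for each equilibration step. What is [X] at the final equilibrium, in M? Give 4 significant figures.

Q₀ = 0.02155 vs Keq = 1.6380e-04 ⇒ Q>K, reverse
Step 1:
                   G          M          X
  Initial    0.03285      8.975    0.01681
  Change     0.03259    0.04888   -0.01629
  Equil      0.06544      9.024 5.1543e-04
  solve Keq expr → x = -0.01629; check Q = 1.6380e-04
Then remove 0.02075 M of G.
Step 2:
                   G          M          X
  Initial    0.04469      9.024 5.1543e-04
  Change  5.3832e-04 8.0747e-04 -2.6916e-04
  Equil      0.04523      9.025 2.4627e-04
  solve Keq expr → x = -2.6916e-04; check Q = 1.6380e-04

[X]_eq = 2.4627e-04 M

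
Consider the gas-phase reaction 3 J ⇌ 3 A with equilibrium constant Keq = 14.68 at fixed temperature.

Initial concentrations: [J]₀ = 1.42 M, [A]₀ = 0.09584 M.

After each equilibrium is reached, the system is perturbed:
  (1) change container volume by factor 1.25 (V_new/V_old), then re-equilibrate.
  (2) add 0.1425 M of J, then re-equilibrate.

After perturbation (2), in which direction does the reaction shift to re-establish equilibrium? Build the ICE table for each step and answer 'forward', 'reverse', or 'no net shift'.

Q₀ = 3.0745e-04 vs Keq = 14.68 ⇒ Q<K, forward
Step 1:
                   J          A
  init          1.42    0.09584
  Δ          -0.9804     0.9804
  eq          0.4396      1.076
  solve Keq expr → x = 0.3268; check Q = 14.68
Then change container volume by factor 1.25 (V_new/V_old).
Step 2:
                   J          A
  init        0.3516      0.861
  Δ                0          0
  eq          0.3516      0.861
  solve Keq expr → x = 0; check Q = 14.68
Then add 0.1425 M of J.
Step 3:
                   J          A
  init        0.4941      0.861
  Δ          -0.1012     0.1012
  eq           0.393     0.9622
  solve Keq expr → x = 0.03373; check Q = 14.68

Direction: forward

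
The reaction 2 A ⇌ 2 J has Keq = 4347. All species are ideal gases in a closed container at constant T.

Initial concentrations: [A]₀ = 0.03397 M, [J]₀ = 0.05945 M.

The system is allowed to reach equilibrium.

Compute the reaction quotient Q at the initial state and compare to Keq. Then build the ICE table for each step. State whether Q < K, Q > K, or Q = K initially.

Q₀ = 3.063 vs Keq = 4347 ⇒ Q<K, forward
Step 1:
                  A         J
  init      0.03397   0.05945
  Δ        -0.03257   0.03257
  eq       0.001396   0.09202
  solve Keq expr → x = 0.01629; check Q = 4347

Q₀ = 3.063; Q < K (proceeds forward)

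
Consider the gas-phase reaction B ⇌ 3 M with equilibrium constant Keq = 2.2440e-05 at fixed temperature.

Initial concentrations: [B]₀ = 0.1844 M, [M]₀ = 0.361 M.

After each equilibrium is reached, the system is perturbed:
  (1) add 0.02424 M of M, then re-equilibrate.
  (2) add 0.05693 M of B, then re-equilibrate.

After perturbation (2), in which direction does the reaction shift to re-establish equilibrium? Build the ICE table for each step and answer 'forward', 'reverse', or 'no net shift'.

Q₀ = 0.2551 vs Keq = 2.2440e-05 ⇒ Q>K, reverse
Step 1:
                    B           M
  init         0.1844       0.361
  Δ            0.1141     -0.3422
  eq           0.2985     0.01885
  solve Keq expr → x = -0.1141; check Q = 2.2440e-05
Then add 0.02424 M of M.
Step 2:
                    B           M
  init         0.2985     0.04309
  Δ          0.008024    -0.02407
  eq           0.3065     0.01902
  solve Keq expr → x = -0.008024; check Q = 2.2440e-05
Then add 0.05693 M of B.
Step 3:
                    B           M
  init         0.3634     0.01902
  Δ       -3.6817e-04    0.001105
  eq            0.363     0.02012
  solve Keq expr → x = 3.6817e-04; check Q = 2.2440e-05

Direction: forward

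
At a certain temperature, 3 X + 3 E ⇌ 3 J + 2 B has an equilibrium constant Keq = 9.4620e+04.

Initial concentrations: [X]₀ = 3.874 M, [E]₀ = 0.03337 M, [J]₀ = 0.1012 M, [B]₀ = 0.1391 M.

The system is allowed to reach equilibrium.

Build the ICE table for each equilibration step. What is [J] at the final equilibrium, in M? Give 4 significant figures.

Q₀ = 0.009282 vs Keq = 9.4620e+04 ⇒ Q<K, forward
Step 1:
                  X         E         J         B
  I           3.874   0.03337    0.1012    0.1391
  C        -0.03314  -0.03314   0.03314    0.0221
  E           3.841 2.2735e-04    0.1343    0.1612
  solve Keq expr → x = 0.01105; check Q = 9.4620e+04

[J]_eq = 0.1343 M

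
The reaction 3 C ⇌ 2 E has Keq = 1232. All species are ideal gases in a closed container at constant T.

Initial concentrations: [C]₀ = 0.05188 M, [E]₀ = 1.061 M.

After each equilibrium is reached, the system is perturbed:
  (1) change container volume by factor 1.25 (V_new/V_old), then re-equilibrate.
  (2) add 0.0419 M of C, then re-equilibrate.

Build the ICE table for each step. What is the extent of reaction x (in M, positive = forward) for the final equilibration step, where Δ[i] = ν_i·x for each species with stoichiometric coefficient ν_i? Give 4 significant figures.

Q₀ = 8062 vs Keq = 1232 ⇒ Q>K, reverse
Step 1:
                    C           E
  init        0.05188       1.061
  Δ           0.04339    -0.02892
  eq          0.09527       1.032
  solve Keq expr → x = -0.01446; check Q = 1232
Then change container volume by factor 1.25 (V_new/V_old).
Step 2:
                    C           E
  init        0.07621      0.8257
  Δ          0.005636   -0.003757
  eq          0.08185      0.8219
  solve Keq expr → x = -0.001879; check Q = 1232
Then add 0.0419 M of C.
Step 3:
                    C           E
  init         0.1237      0.8219
  Δ          -0.04013     0.02676
  eq          0.08362      0.8487
  solve Keq expr → x = 0.01338; check Q = 1232

x = 0.01338 M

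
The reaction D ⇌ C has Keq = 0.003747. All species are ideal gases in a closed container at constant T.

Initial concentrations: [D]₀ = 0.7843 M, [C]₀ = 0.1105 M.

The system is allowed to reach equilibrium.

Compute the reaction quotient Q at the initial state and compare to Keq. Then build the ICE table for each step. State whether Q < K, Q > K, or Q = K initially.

Q₀ = 0.1409; Q > K (proceeds reverse)

Q₀ = 0.1409 vs Keq = 0.003747 ⇒ Q>K, reverse
Step 1:
                   D          C
  Initial     0.7843     0.1105
  Change      0.1072    -0.1072
  Equil       0.8915    0.00334
  solve Keq expr → x = -0.1072; check Q = 0.003747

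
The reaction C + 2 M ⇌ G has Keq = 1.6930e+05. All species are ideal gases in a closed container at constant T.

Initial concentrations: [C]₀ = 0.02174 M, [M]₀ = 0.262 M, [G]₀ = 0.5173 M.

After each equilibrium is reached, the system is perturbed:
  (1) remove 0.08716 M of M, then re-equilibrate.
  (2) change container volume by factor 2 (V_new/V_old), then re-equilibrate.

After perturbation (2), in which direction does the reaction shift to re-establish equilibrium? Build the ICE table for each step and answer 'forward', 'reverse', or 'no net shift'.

Direction: reverse

Q₀ = 346.6 vs Keq = 1.6930e+05 ⇒ Q<K, forward
Step 1:
                    C           M           G
  Initial     0.02174       0.262      0.5173
  Change     -0.02167    -0.04335     0.02167
  Equil    6.6588e-05      0.2187       0.539
  solve Keq expr → x = 0.02167; check Q = 1.6930e+05
Then remove 0.08716 M of M.
Step 2:
                    C           M           G
  Initial  6.6588e-05      0.1315       0.539
  Change   1.1684e-04  2.3368e-04 -1.1684e-04
  Equil    1.8343e-04      0.1317      0.5389
  solve Keq expr → x = -1.1684e-04; check Q = 1.6930e+05
Then change container volume by factor 2 (V_new/V_old).
Step 3:
                    C           M           G
  Initial  9.1714e-05     0.06586      0.2694
  Change   2.6887e-04  5.3773e-04 -2.6887e-04
  Equil    3.6058e-04      0.0664      0.2692
  solve Keq expr → x = -2.6887e-04; check Q = 1.6930e+05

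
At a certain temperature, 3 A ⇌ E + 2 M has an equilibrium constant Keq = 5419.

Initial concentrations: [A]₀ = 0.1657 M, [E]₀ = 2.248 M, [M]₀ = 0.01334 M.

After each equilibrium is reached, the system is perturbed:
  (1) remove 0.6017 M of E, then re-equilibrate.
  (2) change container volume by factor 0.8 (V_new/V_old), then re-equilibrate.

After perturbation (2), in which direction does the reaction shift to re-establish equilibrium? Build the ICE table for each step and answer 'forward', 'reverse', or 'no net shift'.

Direction: no net shift

Q₀ = 0.08793 vs Keq = 5419 ⇒ Q<K, forward
Step 1:
                  A         E         M
  init       0.1657     2.248   0.01334
  Δ         -0.1482   0.04941   0.09882
  eq        0.01747     2.297    0.1122
  solve Keq expr → x = 0.04941; check Q = 5419
Then remove 0.6017 M of E.
Step 2:
                  A         E         M
  init      0.01747     1.696    0.1122
  Δ       -0.001582 5.2719e-04  0.001054
  eq        0.01589     1.696    0.1132
  solve Keq expr → x = 5.2719e-04; check Q = 5419
Then change container volume by factor 0.8 (V_new/V_old).
Step 3:
                  A         E         M
  init      0.01986      2.12    0.1415
  Δ               0         0         0
  eq        0.01986      2.12    0.1415
  solve Keq expr → x = 0; check Q = 5419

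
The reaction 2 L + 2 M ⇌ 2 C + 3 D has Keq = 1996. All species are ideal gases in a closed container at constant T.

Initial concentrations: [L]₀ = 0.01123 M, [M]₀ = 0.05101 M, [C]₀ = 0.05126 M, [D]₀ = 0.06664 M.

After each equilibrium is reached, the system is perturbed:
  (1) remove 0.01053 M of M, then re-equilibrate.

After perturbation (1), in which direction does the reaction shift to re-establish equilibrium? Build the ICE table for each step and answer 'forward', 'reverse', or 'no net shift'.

Direction: reverse

Q₀ = 2.37 vs Keq = 1996 ⇒ Q<K, forward
Step 1:
                   L          M          C          D
  I          0.01123    0.05101    0.05126    0.06664
  C         -0.01043   -0.01043    0.01043    0.01564
  E       8.0300e-04    0.04058    0.06169    0.08228
  solve Keq expr → x = 0.005214; check Q = 1996
Then remove 0.01053 M of M.
Step 2:
                   L          M          C          D
  I       8.0300e-04    0.03005    0.06169    0.08228
  C       2.5993e-04 2.5993e-04 -2.5993e-04 -3.8989e-04
  E         0.001063    0.03031    0.06143    0.08189
  solve Keq expr → x = -1.2996e-04; check Q = 1996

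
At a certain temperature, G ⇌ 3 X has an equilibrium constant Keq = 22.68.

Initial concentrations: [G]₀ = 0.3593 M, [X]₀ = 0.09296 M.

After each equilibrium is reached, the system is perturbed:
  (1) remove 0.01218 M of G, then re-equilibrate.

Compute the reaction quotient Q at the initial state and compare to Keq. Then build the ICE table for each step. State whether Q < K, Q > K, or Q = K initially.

Q₀ = 0.002236 vs Keq = 22.68 ⇒ Q<K, forward
Step 1:
                  G         X
  init       0.3593   0.09296
  Δ         -0.3115    0.9344
  eq        0.04782     1.027
  solve Keq expr → x = 0.3115; check Q = 22.68
Then remove 0.01218 M of G.
Step 2:
                  G         X
  init      0.03564     1.027
  Δ        0.008648  -0.02594
  eq        0.04429     1.001
  solve Keq expr → x = -0.008648; check Q = 22.68

Q₀ = 0.002236; Q < K (proceeds forward)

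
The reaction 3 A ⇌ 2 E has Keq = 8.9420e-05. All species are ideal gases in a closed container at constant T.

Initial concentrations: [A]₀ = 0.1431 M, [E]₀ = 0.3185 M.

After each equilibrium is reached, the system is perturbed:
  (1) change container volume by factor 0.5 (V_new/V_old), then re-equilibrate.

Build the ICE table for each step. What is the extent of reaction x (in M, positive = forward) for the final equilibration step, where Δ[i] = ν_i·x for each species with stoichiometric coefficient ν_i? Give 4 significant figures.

x = 0.001841 M

Q₀ = 34.62 vs Keq = 8.9420e-05 ⇒ Q>K, reverse
Step 1:
                   A          E
  init        0.1431     0.3185
  Δ           0.4709     -0.314
  eq           0.614    0.00455
  solve Keq expr → x = -0.157; check Q = 8.9420e-05
Then change container volume by factor 0.5 (V_new/V_old).
Step 2:
                   A          E
  init         1.228     0.0091
  Δ        -0.005524   0.003682
  eq           1.223    0.01278
  solve Keq expr → x = 0.001841; check Q = 8.9420e-05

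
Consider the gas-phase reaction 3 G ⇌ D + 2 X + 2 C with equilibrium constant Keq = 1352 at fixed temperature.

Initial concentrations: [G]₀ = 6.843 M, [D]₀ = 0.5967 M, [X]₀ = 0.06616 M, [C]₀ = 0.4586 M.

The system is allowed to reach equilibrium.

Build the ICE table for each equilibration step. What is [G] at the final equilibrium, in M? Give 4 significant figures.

[G]_eq = 0.8552 M

Q₀ = 1.7143e-06 vs Keq = 1352 ⇒ Q<K, forward
Step 1:
                    G           D           X           C
  I             6.843      0.5967     0.06616      0.4586
  C            -5.988       1.996       3.992       3.992
  E            0.8552       2.593       4.058        4.45
  solve Keq expr → x = 1.996; check Q = 1352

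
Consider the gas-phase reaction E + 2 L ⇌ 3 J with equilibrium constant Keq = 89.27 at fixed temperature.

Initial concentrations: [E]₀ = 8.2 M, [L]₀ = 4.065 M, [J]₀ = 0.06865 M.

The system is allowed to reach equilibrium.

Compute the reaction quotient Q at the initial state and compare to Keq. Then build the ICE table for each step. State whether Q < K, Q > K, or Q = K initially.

Q₀ = 2.3877e-06 vs Keq = 89.27 ⇒ Q<K, forward
Step 1:
                    E           L           J
  init            8.2       4.065     0.06865
  Δ            -1.772      -3.544       5.315
  eq            6.428      0.5215       5.384
  solve Keq expr → x = 1.772; check Q = 89.27

Q₀ = 2.3877e-06; Q < K (proceeds forward)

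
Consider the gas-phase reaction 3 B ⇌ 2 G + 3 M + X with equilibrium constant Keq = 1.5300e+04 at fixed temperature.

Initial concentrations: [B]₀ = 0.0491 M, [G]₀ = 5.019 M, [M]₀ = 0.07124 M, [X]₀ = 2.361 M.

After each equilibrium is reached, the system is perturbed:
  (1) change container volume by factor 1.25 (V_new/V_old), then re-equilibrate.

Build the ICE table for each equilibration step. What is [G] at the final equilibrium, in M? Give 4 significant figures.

[G]_eq = 4.034 M

Q₀ = 181.7 vs Keq = 1.5300e+04 ⇒ Q<K, forward
Step 1:
                   B          G          M          X
  I           0.0491      5.019    0.07124      2.361
  C         -0.03269    0.02179    0.03269     0.0109
  E          0.01641      5.041     0.1039      2.372
  solve Keq expr → x = 0.0109; check Q = 1.5300e+04
Then change container volume by factor 1.25 (V_new/V_old).
Step 2:
                   B          G          M          X
  I          0.01313      4.033    0.08314      1.898
  C        -0.002328   0.001552   0.002328 7.7593e-04
  E           0.0108      4.034    0.08547      1.898
  solve Keq expr → x = 7.7593e-04; check Q = 1.5300e+04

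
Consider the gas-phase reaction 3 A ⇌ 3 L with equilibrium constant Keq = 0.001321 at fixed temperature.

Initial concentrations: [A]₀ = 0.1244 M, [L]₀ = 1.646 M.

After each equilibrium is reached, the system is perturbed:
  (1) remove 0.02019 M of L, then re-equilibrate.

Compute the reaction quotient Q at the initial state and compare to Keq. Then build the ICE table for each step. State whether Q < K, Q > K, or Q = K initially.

Q₀ = 2316 vs Keq = 0.001321 ⇒ Q>K, reverse
Step 1:
                  A         L
  Initial    0.1244     1.646
  Change      1.471    -1.471
  Equil       1.595     0.175
  solve Keq expr → x = -0.4903; check Q = 0.001321
Then remove 0.02019 M of L.
Step 2:
                  A         L
  Initial     1.595    0.1549
  Change   -0.01819   0.01819
  Equil       1.577    0.1731
  solve Keq expr → x = 0.006065; check Q = 0.001321

Q₀ = 2316; Q > K (proceeds reverse)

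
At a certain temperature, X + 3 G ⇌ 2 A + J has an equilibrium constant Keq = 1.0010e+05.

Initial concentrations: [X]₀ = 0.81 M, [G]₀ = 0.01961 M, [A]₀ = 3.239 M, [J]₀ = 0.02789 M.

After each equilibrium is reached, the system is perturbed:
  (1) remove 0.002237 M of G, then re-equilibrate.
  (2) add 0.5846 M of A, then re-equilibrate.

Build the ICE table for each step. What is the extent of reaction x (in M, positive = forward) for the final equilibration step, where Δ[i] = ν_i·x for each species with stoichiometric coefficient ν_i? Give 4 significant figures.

x = -5.6214e-04 M

Q₀ = 4.7902e+04 vs Keq = 1.0010e+05 ⇒ Q<K, forward
Step 1:
                    X           G           A           J
  I              0.81     0.01961       3.239     0.02789
  C         -0.001338   -0.004013    0.002675    0.001338
  E            0.8087      0.0156       3.242     0.02923
  solve Keq expr → x = 0.001338; check Q = 1.0010e+05
Then remove 0.002237 M of G.
Step 2:
                    X           G           A           J
  I            0.8087     0.01336       3.242     0.02923
  C        7.0080e-04    0.002102   -0.001402 -7.0080e-04
  E            0.8094     0.01546        3.24     0.02853
  solve Keq expr → x = -7.0080e-04; check Q = 1.0010e+05
Then add 0.5846 M of A.
Step 3:
                    X           G           A           J
  I            0.8094     0.01546       3.825     0.02853
  C        5.6214e-04    0.001686   -0.001124 -5.6214e-04
  E            0.8099     0.01715       3.824     0.02796
  solve Keq expr → x = -5.6214e-04; check Q = 1.0010e+05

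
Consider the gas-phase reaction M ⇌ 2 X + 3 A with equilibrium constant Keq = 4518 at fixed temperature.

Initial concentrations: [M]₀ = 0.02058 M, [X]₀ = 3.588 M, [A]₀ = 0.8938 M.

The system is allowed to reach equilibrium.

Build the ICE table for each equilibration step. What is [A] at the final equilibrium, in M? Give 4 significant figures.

Q₀ = 446.7 vs Keq = 4518 ⇒ Q<K, forward
Step 1:
                    M           X           A
  I           0.02058       3.588      0.8938
  C           -0.0181      0.0362     0.05431
  E          0.002478       3.624      0.9481
  solve Keq expr → x = 0.0181; check Q = 4518

[A]_eq = 0.9481 M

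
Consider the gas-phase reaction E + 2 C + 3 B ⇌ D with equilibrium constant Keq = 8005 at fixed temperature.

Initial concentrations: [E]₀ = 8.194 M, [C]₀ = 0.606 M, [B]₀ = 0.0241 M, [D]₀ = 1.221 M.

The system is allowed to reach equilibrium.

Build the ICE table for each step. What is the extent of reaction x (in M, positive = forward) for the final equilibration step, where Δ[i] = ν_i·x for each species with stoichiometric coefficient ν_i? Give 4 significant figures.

x = -0.004175 M

Q₀ = 2.8988e+04 vs Keq = 8005 ⇒ Q>K, reverse
Step 1:
                  E         C         B         D
  I           8.194     0.606    0.0241     1.221
  C        0.004175   0.00835   0.01252 -0.004175
  E           8.198    0.6143   0.03662     1.217
  solve Keq expr → x = -0.004175; check Q = 8005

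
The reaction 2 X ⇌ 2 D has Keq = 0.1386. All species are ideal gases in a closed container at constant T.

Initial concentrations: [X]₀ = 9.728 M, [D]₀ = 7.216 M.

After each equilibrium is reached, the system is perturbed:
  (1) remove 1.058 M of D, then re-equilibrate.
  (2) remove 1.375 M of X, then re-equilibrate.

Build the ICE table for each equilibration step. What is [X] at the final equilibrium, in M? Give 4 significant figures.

Q₀ = 0.5502 vs Keq = 0.1386 ⇒ Q>K, reverse
Step 1:
                   X          D
  I            9.728      7.216
  C            2.619     -2.619
  E            12.35      4.597
  solve Keq expr → x = -1.31; check Q = 0.1386
Then remove 1.058 M of D.
Step 2:
                   X          D
  I            12.35      3.539
  C           -0.771      0.771
  E            11.58       4.31
  solve Keq expr → x = 0.3855; check Q = 0.1386
Then remove 1.375 M of X.
Step 3:
                   X          D
  I             10.2       4.31
  C            0.373     -0.373
  E            10.57      3.937
  solve Keq expr → x = -0.1865; check Q = 0.1386

[X]_eq = 10.57 M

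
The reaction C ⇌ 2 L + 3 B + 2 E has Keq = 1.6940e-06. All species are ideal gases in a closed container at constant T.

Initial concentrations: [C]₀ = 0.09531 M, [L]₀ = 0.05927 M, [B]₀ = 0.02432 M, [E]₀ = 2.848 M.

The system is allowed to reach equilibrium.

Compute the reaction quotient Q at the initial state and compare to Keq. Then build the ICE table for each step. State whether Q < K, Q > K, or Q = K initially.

Q₀ = 4.3003e-06 vs Keq = 1.6940e-06 ⇒ Q>K, reverse
Step 1:
                    C           L           B           E
  Initial     0.09531     0.05927     0.02432       2.848
  Change     0.001857   -0.003713    -0.00557   -0.003713
  Equil       0.09717     0.05556     0.01875       2.844
  solve Keq expr → x = -0.001857; check Q = 1.6940e-06

Q₀ = 4.3003e-06; Q > K (proceeds reverse)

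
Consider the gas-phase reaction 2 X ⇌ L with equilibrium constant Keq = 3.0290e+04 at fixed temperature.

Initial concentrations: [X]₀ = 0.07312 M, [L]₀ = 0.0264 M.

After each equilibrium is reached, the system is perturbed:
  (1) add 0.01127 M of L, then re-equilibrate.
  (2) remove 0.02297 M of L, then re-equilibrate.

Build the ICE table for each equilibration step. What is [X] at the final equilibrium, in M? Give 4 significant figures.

[X]_eq = 0.001293 M

Q₀ = 4.938 vs Keq = 3.0290e+04 ⇒ Q<K, forward
Step 1:
                  X         L
  I         0.07312    0.0264
  C        -0.07169   0.03584
  E        0.001433   0.06224
  solve Keq expr → x = 0.03584; check Q = 3.0290e+04
Then add 0.01127 M of L.
Step 2:
                  X         L
  I        0.001433   0.07351
  C       1.2373e-04 -6.1863e-05
  E        0.001557   0.07345
  solve Keq expr → x = -6.1863e-05; check Q = 3.0290e+04
Then remove 0.02297 M of L.
Step 3:
                  X         L
  I        0.001557   0.05048
  C       -2.6456e-04 1.3228e-04
  E        0.001293   0.05061
  solve Keq expr → x = 1.3228e-04; check Q = 3.0290e+04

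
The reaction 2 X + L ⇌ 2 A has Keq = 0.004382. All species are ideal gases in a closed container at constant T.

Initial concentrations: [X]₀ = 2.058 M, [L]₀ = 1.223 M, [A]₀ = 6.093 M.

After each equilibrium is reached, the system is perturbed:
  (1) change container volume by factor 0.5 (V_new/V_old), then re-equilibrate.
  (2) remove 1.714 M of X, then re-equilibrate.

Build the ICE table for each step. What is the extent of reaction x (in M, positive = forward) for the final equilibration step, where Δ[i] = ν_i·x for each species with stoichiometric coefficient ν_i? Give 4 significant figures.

x = -0.1222 M

Q₀ = 7.167 vs Keq = 0.004382 ⇒ Q>K, reverse
Step 1:
                  X         L         A
  Initial     2.058     1.223     6.093
  Change      5.161     2.581    -5.161
  Equil       7.219     3.804     0.932
  solve Keq expr → x = -2.581; check Q = 0.004382
Then change container volume by factor 0.5 (V_new/V_old).
Step 2:
                  X         L         A
  Initial     14.44     7.607     1.864
  Change    -0.6097   -0.3048    0.6097
  Equil       13.83     7.302     2.474
  solve Keq expr → x = 0.3048; check Q = 0.004382
Then remove 1.714 M of X.
Step 3:
                  X         L         A
  Initial     12.11     7.302     2.474
  Change     0.2444    0.1222   -0.2444
  Equil       12.36     7.424     2.229
  solve Keq expr → x = -0.1222; check Q = 0.004382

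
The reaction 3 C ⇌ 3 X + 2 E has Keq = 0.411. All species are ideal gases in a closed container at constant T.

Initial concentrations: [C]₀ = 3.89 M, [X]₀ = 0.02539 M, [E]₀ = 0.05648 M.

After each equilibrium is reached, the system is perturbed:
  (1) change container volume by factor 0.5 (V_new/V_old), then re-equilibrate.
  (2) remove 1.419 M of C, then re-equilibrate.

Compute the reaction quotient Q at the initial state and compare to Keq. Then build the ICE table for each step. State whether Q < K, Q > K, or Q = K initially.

Q₀ = 8.8701e-10 vs Keq = 0.411 ⇒ Q<K, forward
Step 1:
                    C           X           E
  init           3.89     0.02539     0.05648
  Δ            -1.579       1.579       1.052
  eq            2.311       1.604       1.109
  solve Keq expr → x = 0.5262; check Q = 0.411
Then change container volume by factor 0.5 (V_new/V_old).
Step 2:
                    C           X           E
  init          4.623       3.208       2.218
  Δ            0.6005     -0.6005     -0.4003
  eq            5.223       2.608       1.817
  solve Keq expr → x = -0.2002; check Q = 0.411
Then remove 1.419 M of C.
Step 3:
                    C           X           E
  init          3.804       2.608       1.817
  Δ             0.343      -0.343     -0.2287
  eq            4.147       2.265       1.589
  solve Keq expr → x = -0.1143; check Q = 0.411

Q₀ = 8.8701e-10; Q < K (proceeds forward)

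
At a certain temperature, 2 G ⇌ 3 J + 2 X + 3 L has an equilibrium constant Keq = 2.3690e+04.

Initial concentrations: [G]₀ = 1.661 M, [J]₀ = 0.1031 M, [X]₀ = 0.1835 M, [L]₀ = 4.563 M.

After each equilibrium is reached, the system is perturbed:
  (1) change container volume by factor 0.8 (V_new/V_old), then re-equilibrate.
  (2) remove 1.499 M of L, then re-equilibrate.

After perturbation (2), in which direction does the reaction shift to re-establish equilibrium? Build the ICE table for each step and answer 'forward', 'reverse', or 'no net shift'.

Direction: forward

Q₀ = 0.001271 vs Keq = 2.3690e+04 ⇒ Q<K, forward
Step 1:
                   G          J          X          L
  I            1.661     0.1031     0.1835      4.563
  C           -1.244      1.865      1.244      1.865
  E           0.4174      1.969      1.427      6.428
  solve Keq expr → x = 0.6218; check Q = 2.3690e+04
Then change container volume by factor 0.8 (V_new/V_old).
Step 2:
                   G          J          X          L
  I           0.5217      2.461      1.784      8.036
  C           0.1922    -0.2883    -0.1922    -0.2883
  E            0.714      2.172      1.592      7.747
  solve Keq expr → x = -0.09611; check Q = 2.3690e+04
Then remove 1.499 M of L.
Step 3:
                   G          J          X          L
  I            0.714      2.172      1.592      6.248
  C         -0.09292     0.1394    0.09292     0.1394
  E            0.621      2.312      1.685      6.388
  solve Keq expr → x = 0.04646; check Q = 2.3690e+04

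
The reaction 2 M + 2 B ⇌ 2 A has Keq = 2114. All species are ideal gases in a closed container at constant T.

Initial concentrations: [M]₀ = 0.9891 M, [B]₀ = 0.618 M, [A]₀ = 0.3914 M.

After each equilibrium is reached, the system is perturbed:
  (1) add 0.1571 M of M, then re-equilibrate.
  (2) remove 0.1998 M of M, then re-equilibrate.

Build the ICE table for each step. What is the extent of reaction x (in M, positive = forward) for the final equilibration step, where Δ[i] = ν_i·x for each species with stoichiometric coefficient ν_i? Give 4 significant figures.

Q₀ = 0.41 vs Keq = 2114 ⇒ Q<K, forward
Step 1:
                   M          B          A
  Initial     0.9891      0.618     0.3914
  Change     -0.5684    -0.5684     0.5684
  Equil       0.4207    0.04962     0.9598
  solve Keq expr → x = 0.2842; check Q = 2114
Then add 0.1571 M of M.
Step 2:
                   M          B          A
  Initial     0.5778    0.04962     0.9598
  Change    -0.01224   -0.01224    0.01224
  Equil       0.5656    0.03738      0.972
  solve Keq expr → x = 0.006119; check Q = 2114
Then remove 0.1998 M of M.
Step 3:
                   M          B          A
  Initial     0.3658    0.03738      0.972
  Change      0.0169     0.0169    -0.0169
  Equil       0.3827    0.05428     0.9551
  solve Keq expr → x = -0.008452; check Q = 2114

x = -0.008452 M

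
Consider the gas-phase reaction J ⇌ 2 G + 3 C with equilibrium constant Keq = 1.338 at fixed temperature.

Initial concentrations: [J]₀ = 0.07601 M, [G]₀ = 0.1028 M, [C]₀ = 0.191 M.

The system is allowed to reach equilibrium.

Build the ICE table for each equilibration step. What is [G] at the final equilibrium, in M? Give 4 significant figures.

Q₀ = 9.6876e-04 vs Keq = 1.338 ⇒ Q<K, forward
Step 1:
                  J         G         C
  Initial   0.07601    0.1028     0.191
  Change   -0.07284    0.1457    0.2185
  Equil    0.003169    0.2485    0.4095
  solve Keq expr → x = 0.07284; check Q = 1.338

[G]_eq = 0.2485 M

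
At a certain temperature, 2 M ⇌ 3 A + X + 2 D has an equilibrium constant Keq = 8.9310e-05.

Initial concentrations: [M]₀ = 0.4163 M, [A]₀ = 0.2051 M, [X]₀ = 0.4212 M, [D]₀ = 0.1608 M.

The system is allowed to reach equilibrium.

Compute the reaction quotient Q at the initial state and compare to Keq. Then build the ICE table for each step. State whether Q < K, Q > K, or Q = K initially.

Q₀ = 5.4218e-04; Q > K (proceeds reverse)

Q₀ = 5.4218e-04 vs Keq = 8.9310e-05 ⇒ Q>K, reverse
Step 1:
                    M           A           X           D
  I            0.4163      0.2051      0.4212      0.1608
  C           0.03927     -0.0589    -0.01963    -0.03927
  E            0.4556      0.1462      0.4016      0.1215
  solve Keq expr → x = -0.01963; check Q = 8.9310e-05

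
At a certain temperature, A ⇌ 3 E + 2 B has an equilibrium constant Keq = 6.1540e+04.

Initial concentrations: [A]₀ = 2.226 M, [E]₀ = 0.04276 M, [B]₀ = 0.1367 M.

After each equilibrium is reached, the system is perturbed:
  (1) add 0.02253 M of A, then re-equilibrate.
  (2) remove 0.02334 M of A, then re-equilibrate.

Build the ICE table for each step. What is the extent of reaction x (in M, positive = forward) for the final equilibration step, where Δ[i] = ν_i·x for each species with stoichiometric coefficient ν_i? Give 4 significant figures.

x = -0.01945 M

Q₀ = 6.5633e-07 vs Keq = 6.1540e+04 ⇒ Q<K, forward
Step 1:
                  A         E         B
  init        2.226   0.04276    0.1367
  Δ           -2.14     6.421     4.281
  eq        0.08564     6.464     4.417
  solve Keq expr → x = 2.14; check Q = 6.1540e+04
Then add 0.02253 M of A.
Step 2:
                  A         E         B
  init       0.1082     6.464     4.417
  Δ        -0.01877   0.05632   0.03754
  eq        0.08939      6.52     4.455
  solve Keq expr → x = 0.01877; check Q = 6.1540e+04
Then remove 0.02334 M of A.
Step 3:
                  A         E         B
  init      0.06605      6.52     4.455
  Δ         0.01945  -0.05835   -0.0389
  eq         0.0855     6.462     4.416
  solve Keq expr → x = -0.01945; check Q = 6.1540e+04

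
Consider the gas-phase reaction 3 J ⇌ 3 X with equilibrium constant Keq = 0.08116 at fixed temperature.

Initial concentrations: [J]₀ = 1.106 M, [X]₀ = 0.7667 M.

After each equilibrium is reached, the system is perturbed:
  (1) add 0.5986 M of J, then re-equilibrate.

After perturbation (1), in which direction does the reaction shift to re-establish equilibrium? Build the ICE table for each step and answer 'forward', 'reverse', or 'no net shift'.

Direction: forward

Q₀ = 0.3331 vs Keq = 0.08116 ⇒ Q>K, reverse
Step 1:
                  J         X
  Initial     1.106    0.7667
  Change     0.2009   -0.2009
  Equil       1.307    0.5658
  solve Keq expr → x = -0.06696; check Q = 0.08116
Then add 0.5986 M of J.
Step 2:
                  J         X
  Initial     1.905    0.5658
  Change    -0.1809    0.1809
  Equil       1.725    0.7467
  solve Keq expr → x = 0.06029; check Q = 0.08116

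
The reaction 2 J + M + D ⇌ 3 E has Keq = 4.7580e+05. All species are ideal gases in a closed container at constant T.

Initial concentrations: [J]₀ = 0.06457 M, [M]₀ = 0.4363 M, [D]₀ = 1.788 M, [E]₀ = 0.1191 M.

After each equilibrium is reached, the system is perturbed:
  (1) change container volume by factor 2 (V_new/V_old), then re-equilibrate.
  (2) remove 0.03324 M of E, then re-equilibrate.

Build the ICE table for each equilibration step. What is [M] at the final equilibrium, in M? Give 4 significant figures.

Q₀ = 0.5194 vs Keq = 4.7580e+05 ⇒ Q<K, forward
Step 1:
                  J         M         D         E
  I         0.06457    0.4363     1.788    0.1191
  C         -0.0644   -0.0322   -0.0322    0.0966
  E       1.7241e-04    0.4041     1.756    0.2157
  solve Keq expr → x = 0.0322; check Q = 4.7580e+05
Then change container volume by factor 2 (V_new/V_old).
Step 2:
                  J         M         D         E
  I       8.6206e-05    0.2021    0.8779    0.1078
  C       3.5611e-05 1.7805e-05 1.7805e-05 -5.3416e-05
  E       1.2182e-04    0.2021    0.8779    0.1078
  solve Keq expr → x = -1.7805e-05; check Q = 4.7580e+05
Then remove 0.03324 M of E.
Step 3:
                  J         M         D         E
  I       1.2182e-04    0.2021    0.8779   0.07455
  C       -5.1634e-05 -2.5817e-05 -2.5817e-05 7.7450e-05
  E       7.0184e-05     0.202    0.8779   0.07463
  solve Keq expr → x = 2.5817e-05; check Q = 4.7580e+05

[M]_eq = 0.202 M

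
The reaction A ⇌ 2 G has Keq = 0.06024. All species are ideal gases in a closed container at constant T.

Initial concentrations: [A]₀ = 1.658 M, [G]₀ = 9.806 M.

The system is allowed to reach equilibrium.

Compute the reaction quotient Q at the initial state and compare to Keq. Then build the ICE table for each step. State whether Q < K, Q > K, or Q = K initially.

Q₀ = 58 vs Keq = 0.06024 ⇒ Q>K, reverse
Step 1:
                   A          G
  I            1.658      9.806
  C            4.596     -9.192
  E            6.254     0.6138
  solve Keq expr → x = -4.596; check Q = 0.06024

Q₀ = 58; Q > K (proceeds reverse)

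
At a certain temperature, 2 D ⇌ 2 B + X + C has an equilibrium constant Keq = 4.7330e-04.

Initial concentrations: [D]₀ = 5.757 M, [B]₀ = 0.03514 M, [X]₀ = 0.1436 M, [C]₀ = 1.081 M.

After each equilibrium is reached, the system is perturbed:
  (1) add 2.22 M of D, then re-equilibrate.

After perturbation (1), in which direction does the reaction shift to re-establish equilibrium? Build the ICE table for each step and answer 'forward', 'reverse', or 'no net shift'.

Direction: forward

Q₀ = 5.7835e-06 vs Keq = 4.7330e-04 ⇒ Q<K, forward
Step 1:
                  D         B         X         C
  I           5.757   0.03514    0.1436     1.081
  C         -0.1926    0.1926   0.09632   0.09632
  E           5.564    0.2278    0.2399     1.177
  solve Keq expr → x = 0.09632; check Q = 4.7330e-04
Then add 2.22 M of D.
Step 2:
                  D         B         X         C
  I           7.784    0.2278    0.2399     1.177
  C        -0.06482   0.06482   0.03241   0.03241
  E            7.72    0.2926    0.2723      1.21
  solve Keq expr → x = 0.03241; check Q = 4.7330e-04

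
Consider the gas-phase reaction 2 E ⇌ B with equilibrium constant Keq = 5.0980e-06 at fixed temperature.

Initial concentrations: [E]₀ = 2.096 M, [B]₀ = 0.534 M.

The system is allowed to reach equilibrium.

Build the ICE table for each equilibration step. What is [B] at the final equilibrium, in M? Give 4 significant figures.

[B]_eq = 5.1032e-05 M

Q₀ = 0.1216 vs Keq = 5.0980e-06 ⇒ Q>K, reverse
Step 1:
                   E          B
  Initial      2.096      0.534
  Change       1.068    -0.5339
  Equil        3.164 5.1032e-05
  solve Keq expr → x = -0.5339; check Q = 5.0980e-06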